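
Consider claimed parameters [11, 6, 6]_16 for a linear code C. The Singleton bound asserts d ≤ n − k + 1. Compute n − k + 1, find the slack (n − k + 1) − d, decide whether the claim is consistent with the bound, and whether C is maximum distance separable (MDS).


Singleton RHS = n − k + 1 = 6, slack = 0, bound satisfied, MDS.

Singleton bound: d ≤ n − k + 1.
Here n = 11, k = 6, so n − k + 1 = 6.
Given d = 6, check d ≤ 6: YES.
Slack = (n − k + 1) − d = 0.
The code is MDS (slack = 0).
Description: the claimed parameters are [11, 6, 6]_16; such a code would be MDS (meets Singleton bound).


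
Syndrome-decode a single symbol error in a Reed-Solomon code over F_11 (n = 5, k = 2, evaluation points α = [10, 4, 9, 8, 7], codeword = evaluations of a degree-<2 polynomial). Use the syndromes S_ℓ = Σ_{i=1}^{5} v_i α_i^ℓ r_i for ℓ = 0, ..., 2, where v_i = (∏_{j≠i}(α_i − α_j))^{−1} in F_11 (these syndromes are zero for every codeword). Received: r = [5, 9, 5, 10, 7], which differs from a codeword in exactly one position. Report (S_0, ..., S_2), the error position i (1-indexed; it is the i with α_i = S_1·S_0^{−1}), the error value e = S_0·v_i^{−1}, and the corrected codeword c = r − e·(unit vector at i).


S = (3, 5, 1), error at position 3, error magnitude e = 3, c = [5, 9, 2, 10, 7].

Step 1: column multipliers v_i = (∏_{j≠i}(α_i − α_j))^{−1} mod 11.
  i = 1 (α = 10): (10−4)(10−9)(10−8)(10−7) = 6·1·2·3 = 36 ≡ 3, so v_1 = 3^{−1} = 4 (mod 11).
  i = 2 (α = 4): (4−10)(4−9)(4−8)(4−7) = (−6)·(−5)·(−4)·(−3) = 360 ≡ 8, so v_2 = 8^{−1} = 7 (mod 11).
  i = 3 (α = 9): (9−10)(9−4)(9−8)(9−7) = (−1)·5·1·2 = −10 ≡ 1, so v_3 = 1^{−1} = 1 (mod 11).
  i = 4 (α = 8): (8−10)(8−4)(8−9)(8−7) = (−2)·4·(−1)·1 = 8 ≡ 8, so v_4 = 8^{−1} = 7 (mod 11).
  i = 5 (α = 7): (7−10)(7−4)(7−9)(7−8) = (−3)·3·(−2)·(−1) = −18 ≡ 4, so v_5 = 4^{−1} = 3 (mod 11).
  v = [4, 7, 1, 7, 3].
Step 2: syndromes of r = [5, 9, 5, 10, 7] (all sums mod 11).
  S_0 = Σ v_i r_i = 4·5 + 7·9 + 1·5 + 7·10 + 3·7 = 179 ≡ 3.
  S_1 = Σ v_i α_i r_i = 4·10·5 + 7·4·9 + 1·9·5 + 7·8·10 + 3·7·7 = 1204 ≡ 5.
  α_i^2 mod 11 = [1, 5, 4, 9, 5].
  S_2 = Σ v_i α_i^2 r_i = 4·1·5 + 7·5·9 + 1·4·5 + 7·9·10 + 3·5·7 = 1090 ≡ 1.
  S = (3, 5, 1) ≠ 0, so r is not a codeword (an error is present).
Step 3: locate the error. For a single error e at position i, S_ℓ = v_i·e·α_i^ℓ, so α_err = S_1/S_0.
  S_0^{−1} = 3^{−1} = 4 (mod 11), so α_err = 5·4 = 20 ≡ 9 = α_3. Error position i = 3.
  Consistency check: S_2/S_1 = 1·9 = 9 ≡ 9 = α_err ✓ (single-error assumption holds).
Step 4: error magnitude e = S_0/v_3 = S_0·∏_{j≠3}(α_3 − α_j) = 3·1 = 3 ≡ 3 (mod 11).
Step 5: correct position 3: c_3 = r_3 − e = 5 − 3 ≡ 2 (mod 11). Hence c = [5, 9, 2, 10, 7].
  Check: interpolating c through the α_i gives m(x) = 8 + 3·x (degree < 2) with m(α_i) = c_i for every i, so c is indeed a codeword.


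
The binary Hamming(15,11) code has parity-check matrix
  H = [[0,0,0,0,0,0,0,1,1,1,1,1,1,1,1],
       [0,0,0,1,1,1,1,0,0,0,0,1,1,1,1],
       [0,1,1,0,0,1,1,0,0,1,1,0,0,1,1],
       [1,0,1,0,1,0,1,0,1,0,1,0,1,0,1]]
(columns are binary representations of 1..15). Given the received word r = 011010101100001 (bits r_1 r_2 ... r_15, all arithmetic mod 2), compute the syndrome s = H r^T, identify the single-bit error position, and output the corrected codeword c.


s = (1, 1, 1, 1)^T, error position = 15, corrected codeword c = 011010101100000

Compute s = H r^T mod 2 one row at a time:
  s_1 = 0 + 1 + 1 + 0 + 0 + 0 + 0 + 1 = 3 ≡ 1 (mod 2).
  s_2 = 0 + 1 + 0 + 1 + 0 + 0 + 0 + 1 = 3 ≡ 1 (mod 2).
  s_3 = 1 + 1 + 0 + 1 + 1 + 0 + 0 + 1 = 5 ≡ 1 (mod 2).
  s_4 = 0 + 1 + 1 + 1 + 1 + 0 + 0 + 1 = 5 ≡ 1 (mod 2).
s = (1, 1, 1, 1)^T — this equals column 15 of H (binary 1111), so error is at position 15.
Correct: flip bit 15 of r = 011010101100001 to get c = 011010101100000.


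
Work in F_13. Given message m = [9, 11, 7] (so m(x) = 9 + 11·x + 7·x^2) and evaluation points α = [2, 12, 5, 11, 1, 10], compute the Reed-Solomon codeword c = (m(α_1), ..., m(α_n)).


c = [7, 5, 5, 2, 1, 0]

Message polynomial: m(x) = 9 + 11·x + 7·x^2 (mod 13).
For each evaluation point α_i, compute m(α_i) mod 13:
  α_1 = 2: Horner steps 7 → 12 → 7, so m(2) = 7.
  α_2 = 12: Horner steps 7 → 4 → 5, so m(12) = 5.
  α_3 = 5: Horner steps 7 → 7 → 5, so m(5) = 5.
  α_4 = 11: Horner steps 7 → 10 → 2, so m(11) = 2.
  α_5 = 1: Horner steps 7 → 5 → 1, so m(1) = 1.
  α_6 = 10: Horner steps 7 → 3 → 0, so m(10) = 0.
Codeword c = [7, 5, 5, 2, 1, 0] ∈ F_13^6.


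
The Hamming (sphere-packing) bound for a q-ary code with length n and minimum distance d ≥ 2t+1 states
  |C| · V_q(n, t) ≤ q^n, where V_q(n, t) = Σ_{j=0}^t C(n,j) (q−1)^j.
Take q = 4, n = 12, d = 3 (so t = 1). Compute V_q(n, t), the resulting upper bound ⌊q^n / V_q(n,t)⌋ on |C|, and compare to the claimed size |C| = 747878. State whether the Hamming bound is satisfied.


V_q(n, t) = 37, q^n = 16777216, Hamming bound = 453438, |C| = 747878 > bound (violated).

Step 1: Compute V_q(n, t) = Σ_{j=0}^1 C(n, j) (q−1)^j.
  j = 0: C(12,0)·(3)^0 = 1·1 = 1.
  j = 1: C(12,1)·(3)^1 = 12·3 = 36.
  V_q(n, t) = 1 + 36 = 37.
Step 2: q^n = 4^12 = 16777216.
Step 3: Hamming bound ⌊q^n / V_q(n,t)⌋ = ⌊16777216/37⌋ = 453438.
Step 4: Compare |C| = 747878 to 453438: violated.
The claimed |C| lies above the Hamming bound, so no 4-ary code of length 12 with d ≥ 3 can have 747878 codewords.


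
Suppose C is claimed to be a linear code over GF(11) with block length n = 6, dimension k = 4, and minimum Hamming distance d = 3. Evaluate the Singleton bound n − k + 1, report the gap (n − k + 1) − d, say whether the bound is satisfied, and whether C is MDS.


Singleton RHS = n − k + 1 = 3, slack = 0, bound satisfied, MDS.

Singleton bound: d ≤ n − k + 1.
Here n = 6, k = 4, so n − k + 1 = 3.
Given d = 3, check d ≤ 3: YES.
Slack = (n − k + 1) − d = 0.
The code is MDS (slack = 0).
Description: the claimed parameters are [6, 4, 3]_11; such a code would be MDS (meets Singleton bound).


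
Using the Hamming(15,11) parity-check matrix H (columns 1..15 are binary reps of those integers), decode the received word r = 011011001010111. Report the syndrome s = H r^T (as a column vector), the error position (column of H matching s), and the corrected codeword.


s = (1, 1, 0, 0)^T, error position = 12, corrected codeword c = 011011001011111

Compute s = H r^T mod 2 one row at a time:
  s_1 = 0 + 1 + 0 + 1 + 0 + 1 + 1 + 1 = 5 ≡ 1 (mod 2).
  s_2 = 0 + 1 + 1 + 0 + 0 + 1 + 1 + 1 = 5 ≡ 1 (mod 2).
  s_3 = 1 + 1 + 1 + 0 + 0 + 1 + 1 + 1 = 6 ≡ 0 (mod 2).
  s_4 = 0 + 1 + 1 + 0 + 1 + 1 + 1 + 1 = 6 ≡ 0 (mod 2).
s = (1, 1, 0, 0)^T — this equals column 12 of H (binary 1100), so error is at position 12.
Correct: flip bit 12 of r = 011011001010111 to get c = 011011001011111.


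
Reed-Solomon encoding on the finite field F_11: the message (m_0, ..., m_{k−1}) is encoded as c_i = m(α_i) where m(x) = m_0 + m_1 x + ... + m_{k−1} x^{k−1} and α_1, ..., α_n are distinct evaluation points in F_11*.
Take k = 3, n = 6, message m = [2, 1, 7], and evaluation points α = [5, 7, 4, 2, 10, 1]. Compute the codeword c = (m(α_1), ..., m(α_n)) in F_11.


c = [6, 0, 8, 10, 8, 10]

Message polynomial: m(x) = 2 + 1·x + 7·x^2 (mod 11).
For each evaluation point α_i, compute m(α_i) mod 11:
  α_1 = 5: Horner steps 7 → 3 → 6, so m(5) = 6.
  α_2 = 7: Horner steps 7 → 6 → 0, so m(7) = 0.
  α_3 = 4: Horner steps 7 → 7 → 8, so m(4) = 8.
  α_4 = 2: Horner steps 7 → 4 → 10, so m(2) = 10.
  α_5 = 10: Horner steps 7 → 5 → 8, so m(10) = 8.
  α_6 = 1: Horner steps 7 → 8 → 10, so m(1) = 10.
Codeword c = [6, 0, 8, 10, 8, 10] ∈ F_11^6.


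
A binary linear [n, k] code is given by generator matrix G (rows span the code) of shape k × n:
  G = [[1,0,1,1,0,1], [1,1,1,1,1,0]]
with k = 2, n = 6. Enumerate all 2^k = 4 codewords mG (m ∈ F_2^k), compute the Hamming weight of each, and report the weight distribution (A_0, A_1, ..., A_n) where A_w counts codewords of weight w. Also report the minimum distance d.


Weight distribution: A_0 = 1, A_3 = 1, A_4 = 1, A_5 = 1. Minimum distance d = 3.

Enumerate all 2^2 = 4 messages m ∈ F_2^2.
For each, compute codeword c = mG in F_2^6, then tally its weight.
  m = 00 → c = 000000, weight = 0.
  m = 10 → c = 101101, weight = 4.
  m = 01 → c = 111110, weight = 5.
  m = 11 → c = 010011, weight = 3.
Tally weights:
  weight 0: 1 codewords.
  weight 3: 1 codewords.
  weight 4: 1 codewords.
  weight 5: 1 codewords.
Minimum distance d = smallest w > 0 with A_w > 0 = 3.
Sanity: Σ A_w = 4 = 2^2 = 4 ✓.


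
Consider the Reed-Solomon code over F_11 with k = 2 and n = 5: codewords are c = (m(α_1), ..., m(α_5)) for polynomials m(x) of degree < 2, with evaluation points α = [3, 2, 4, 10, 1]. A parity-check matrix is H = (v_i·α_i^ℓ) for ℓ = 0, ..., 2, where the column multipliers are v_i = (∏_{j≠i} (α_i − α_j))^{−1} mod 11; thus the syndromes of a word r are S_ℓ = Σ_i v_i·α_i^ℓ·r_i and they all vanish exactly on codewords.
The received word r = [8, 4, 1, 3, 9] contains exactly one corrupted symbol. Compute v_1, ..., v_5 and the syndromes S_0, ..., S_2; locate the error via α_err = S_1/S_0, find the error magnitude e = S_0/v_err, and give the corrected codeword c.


S = (2, 2, 2), error at position 5, error magnitude e = 9, c = [8, 4, 1, 3, 0].

Step 1: column multipliers v_i = (∏_{j≠i}(α_i − α_j))^{−1} mod 11.
  i = 1 (α = 3): (3−2)(3−4)(3−10)(3−1) = 1·(−1)·(−7)·2 = 14 ≡ 3, so v_1 = 3^{−1} = 4 (mod 11).
  i = 2 (α = 2): (2−3)(2−4)(2−10)(2−1) = (−1)·(−2)·(−8)·1 = −16 ≡ 6, so v_2 = 6^{−1} = 2 (mod 11).
  i = 3 (α = 4): (4−3)(4−2)(4−10)(4−1) = 1·2·(−6)·3 = −36 ≡ 8, so v_3 = 8^{−1} = 7 (mod 11).
  i = 4 (α = 10): (10−3)(10−2)(10−4)(10−1) = 7·8·6·9 = 3024 ≡ 10, so v_4 = 10^{−1} = 10 (mod 11).
  i = 5 (α = 1): (1−3)(1−2)(1−4)(1−10) = (−2)·(−1)·(−3)·(−9) = 54 ≡ 10, so v_5 = 10^{−1} = 10 (mod 11).
  v = [4, 2, 7, 10, 10].
Step 2: syndromes of r = [8, 4, 1, 3, 9] (all sums mod 11).
  S_0 = Σ v_i r_i = 4·8 + 2·4 + 7·1 + 10·3 + 10·9 = 167 ≡ 2.
  S_1 = Σ v_i α_i r_i = 4·3·8 + 2·2·4 + 7·4·1 + 10·10·3 + 10·1·9 = 530 ≡ 2.
  α_i^2 mod 11 = [9, 4, 5, 1, 1].
  S_2 = Σ v_i α_i^2 r_i = 4·9·8 + 2·4·4 + 7·5·1 + 10·1·3 + 10·1·9 = 475 ≡ 2.
  S = (2, 2, 2) ≠ 0, so r is not a codeword (an error is present).
Step 3: locate the error. For a single error e at position i, S_ℓ = v_i·e·α_i^ℓ, so α_err = S_1/S_0.
  S_0^{−1} = 2^{−1} = 6 (mod 11), so α_err = 2·6 = 12 ≡ 1 = α_5. Error position i = 5.
  Consistency check: S_2/S_1 = 2·6 = 12 ≡ 1 = α_err ✓ (single-error assumption holds).
Step 4: error magnitude e = S_0/v_5 = S_0·∏_{j≠5}(α_5 − α_j) = 2·10 = 20 ≡ 9 (mod 11).
Step 5: correct position 5: c_5 = r_5 − e = 9 − 9 ≡ 0 (mod 11). Hence c = [8, 4, 1, 3, 0].
  Check: interpolating c through the α_i gives m(x) = 7 + 4·x (degree < 2) with m(α_i) = c_i for every i, so c is indeed a codeword.


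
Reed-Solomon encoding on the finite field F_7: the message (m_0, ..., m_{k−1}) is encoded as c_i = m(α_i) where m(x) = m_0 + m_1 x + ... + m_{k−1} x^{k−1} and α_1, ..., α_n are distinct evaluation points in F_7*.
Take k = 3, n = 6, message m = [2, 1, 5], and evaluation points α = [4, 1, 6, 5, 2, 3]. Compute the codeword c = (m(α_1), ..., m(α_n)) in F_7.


c = [2, 1, 6, 6, 3, 1]

Message polynomial: m(x) = 2 + 1·x + 5·x^2 (mod 7).
For each evaluation point α_i, compute m(α_i) mod 7:
  α_1 = 4: Horner steps 5 → 0 → 2, so m(4) = 2.
  α_2 = 1: Horner steps 5 → 6 → 1, so m(1) = 1.
  α_3 = 6: Horner steps 5 → 3 → 6, so m(6) = 6.
  α_4 = 5: Horner steps 5 → 5 → 6, so m(5) = 6.
  α_5 = 2: Horner steps 5 → 4 → 3, so m(2) = 3.
  α_6 = 3: Horner steps 5 → 2 → 1, so m(3) = 1.
Codeword c = [2, 1, 6, 6, 3, 1] ∈ F_7^6.


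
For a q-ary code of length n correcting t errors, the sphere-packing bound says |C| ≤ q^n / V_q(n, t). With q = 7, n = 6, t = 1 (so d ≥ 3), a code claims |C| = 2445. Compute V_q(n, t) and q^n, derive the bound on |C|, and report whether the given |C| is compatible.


V_q(n, t) = 37, q^n = 117649, Hamming bound = 3179, |C| = 2445 ≤ bound (satisfied).

Step 1: Compute V_q(n, t) = Σ_{j=0}^1 C(n, j) (q−1)^j.
  j = 0: C(6,0)·(6)^0 = 1·1 = 1.
  j = 1: C(6,1)·(6)^1 = 6·6 = 36.
  V_q(n, t) = 1 + 36 = 37.
Step 2: q^n = 7^6 = 117649.
Step 3: Hamming bound ⌊q^n / V_q(n,t)⌋ = ⌊117649/37⌋ = 3179.
Step 4: Compare |C| = 2445 to 3179: satisfied.
The claimed |C| lies below the Hamming bound.


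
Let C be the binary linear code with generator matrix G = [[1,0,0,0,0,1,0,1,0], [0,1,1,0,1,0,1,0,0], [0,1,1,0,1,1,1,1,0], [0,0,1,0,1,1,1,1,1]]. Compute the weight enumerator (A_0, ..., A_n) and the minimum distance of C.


Weight distribution: A_0 = 1, A_1 = 1, A_2 = 2, A_3 = 2, A_4 = 3, A_5 = 3, A_6 = 2, A_7 = 2. Minimum distance d = 1.

Enumerate all 2^4 = 16 messages m ∈ F_2^4.
For each, compute codeword c = mG in F_2^9, then tally its weight.
  m = 0000 → c = 000000000, weight = 0.
  m = 1000 → c = 100001010, weight = 3.
  m = 0100 → c = 011010100, weight = 4.
  m = 1100 → c = 111011110, weight = 7.
  m = 0010 → c = 011011110, weight = 6.
  m = 1010 → c = 111010100, weight = 5.
  m = 0110 → c = 000001010, weight = 2.
  m = 1110 → c = 100000000, weight = 1.
  m = 0001 → c = 001011111, weight = 6.
  m = 1001 → c = 101010101, weight = 5.
  m = 0101 → c = 010001011, weight = 4.
  m = 1101 → c = 110000001, weight = 3.
  m = 0011 → c = 010000001, weight = 2.
  m = 1011 → c = 110001011, weight = 5.
  m = 0111 → c = 001010101, weight = 4.
  m = 1111 → c = 101011111, weight = 7.
Tally weights:
  weight 0: 1 codewords.
  weight 1: 1 codewords.
  weight 2: 2 codewords.
  weight 3: 2 codewords.
  weight 4: 3 codewords.
  weight 5: 3 codewords.
  weight 6: 2 codewords.
  weight 7: 2 codewords.
Minimum distance d = smallest w > 0 with A_w > 0 = 1.
Sanity: Σ A_w = 16 = 2^4 = 16 ✓.


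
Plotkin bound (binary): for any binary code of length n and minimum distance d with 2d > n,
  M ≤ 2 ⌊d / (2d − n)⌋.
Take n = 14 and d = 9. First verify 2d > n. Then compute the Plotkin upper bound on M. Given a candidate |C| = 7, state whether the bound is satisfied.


Plotkin bound M ≤ 4; given |C| = 7 > bound (violated).

Check applicability: 2d = 18, n = 14.
2d − n = 4 > 0, so Plotkin applies.
Compute d/(2d−n) = 9/4 ≈ 2.2500.
⌊d/(2d−n)⌋ = 2.
Plotkin bound: M ≤ 2·2 = 4.
Given |C| = 7, check: VIOLATED.
This |C| is above the Plotkin bound, so no binary code with n = 14, d = 9 and 7 codewords exists.


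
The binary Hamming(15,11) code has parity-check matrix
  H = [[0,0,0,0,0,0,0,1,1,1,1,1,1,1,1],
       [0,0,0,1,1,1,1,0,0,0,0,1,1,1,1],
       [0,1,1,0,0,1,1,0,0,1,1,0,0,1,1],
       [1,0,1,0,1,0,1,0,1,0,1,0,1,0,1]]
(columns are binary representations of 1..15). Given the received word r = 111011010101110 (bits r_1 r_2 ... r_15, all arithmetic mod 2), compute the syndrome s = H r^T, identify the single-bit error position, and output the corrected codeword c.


s = (1, 1, 1, 0)^T, error position = 14, corrected codeword c = 111011010101100

Compute s = H r^T mod 2 one row at a time:
  s_1 = 1 + 0 + 1 + 0 + 1 + 1 + 1 + 0 = 5 ≡ 1 (mod 2).
  s_2 = 0 + 1 + 1 + 0 + 1 + 1 + 1 + 0 = 5 ≡ 1 (mod 2).
  s_3 = 1 + 1 + 1 + 0 + 1 + 0 + 1 + 0 = 5 ≡ 1 (mod 2).
  s_4 = 1 + 1 + 1 + 0 + 0 + 0 + 1 + 0 = 4 ≡ 0 (mod 2).
s = (1, 1, 1, 0)^T — this equals column 14 of H (binary 1110), so error is at position 14.
Correct: flip bit 14 of r = 111011010101110 to get c = 111011010101100.


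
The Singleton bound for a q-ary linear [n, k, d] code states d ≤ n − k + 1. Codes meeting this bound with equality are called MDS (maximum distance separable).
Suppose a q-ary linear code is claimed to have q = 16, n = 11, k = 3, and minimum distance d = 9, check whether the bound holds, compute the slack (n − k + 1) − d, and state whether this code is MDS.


Singleton RHS = n − k + 1 = 9, slack = 0, bound satisfied, MDS.

Singleton bound: d ≤ n − k + 1.
Here n = 11, k = 3, so n − k + 1 = 9.
Given d = 9, check d ≤ 9: YES.
Slack = (n − k + 1) − d = 0.
The code is MDS (slack = 0).
Description: the claimed parameters are [11, 3, 9]_16; such a code would be MDS (meets Singleton bound).


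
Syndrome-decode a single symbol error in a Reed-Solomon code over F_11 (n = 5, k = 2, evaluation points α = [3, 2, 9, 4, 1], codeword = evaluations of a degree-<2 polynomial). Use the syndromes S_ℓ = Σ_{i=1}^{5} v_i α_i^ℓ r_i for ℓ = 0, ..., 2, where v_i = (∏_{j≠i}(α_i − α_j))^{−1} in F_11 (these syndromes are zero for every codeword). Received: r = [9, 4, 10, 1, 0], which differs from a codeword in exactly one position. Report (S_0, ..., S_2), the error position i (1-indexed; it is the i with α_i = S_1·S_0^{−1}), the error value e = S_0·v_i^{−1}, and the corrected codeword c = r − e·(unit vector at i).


S = (1, 3, 9), error at position 1, error magnitude e = 1, c = [8, 4, 10, 1, 0].

Step 1: column multipliers v_i = (∏_{j≠i}(α_i − α_j))^{−1} mod 11.
  i = 1 (α = 3): (3−2)(3−9)(3−4)(3−1) = 1·(−6)·(−1)·2 = 12 ≡ 1, so v_1 = 1^{−1} = 1 (mod 11).
  i = 2 (α = 2): (2−3)(2−9)(2−4)(2−1) = (−1)·(−7)·(−2)·1 = −14 ≡ 8, so v_2 = 8^{−1} = 7 (mod 11).
  i = 3 (α = 9): (9−3)(9−2)(9−4)(9−1) = 6·7·5·8 = 1680 ≡ 8, so v_3 = 8^{−1} = 7 (mod 11).
  i = 4 (α = 4): (4−3)(4−2)(4−9)(4−1) = 1·2·(−5)·3 = −30 ≡ 3, so v_4 = 3^{−1} = 4 (mod 11).
  i = 5 (α = 1): (1−3)(1−2)(1−9)(1−4) = (−2)·(−1)·(−8)·(−3) = 48 ≡ 4, so v_5 = 4^{−1} = 3 (mod 11).
  v = [1, 7, 7, 4, 3].
Step 2: syndromes of r = [9, 4, 10, 1, 0] (all sums mod 11).
  S_0 = Σ v_i r_i = 1·9 + 7·4 + 7·10 + 4·1 + 3·0 = 111 ≡ 1.
  S_1 = Σ v_i α_i r_i = 1·3·9 + 7·2·4 + 7·9·10 + 4·4·1 + 3·1·0 = 729 ≡ 3.
  α_i^2 mod 11 = [9, 4, 4, 5, 1].
  S_2 = Σ v_i α_i^2 r_i = 1·9·9 + 7·4·4 + 7·4·10 + 4·5·1 + 3·1·0 = 493 ≡ 9.
  S = (1, 3, 9) ≠ 0, so r is not a codeword (an error is present).
Step 3: locate the error. For a single error e at position i, S_ℓ = v_i·e·α_i^ℓ, so α_err = S_1/S_0.
  S_0^{−1} = 1^{−1} = 1 (mod 11), so α_err = 3·1 = 3 ≡ 3 = α_1. Error position i = 1.
  Consistency check: S_2/S_1 = 9·4 = 36 ≡ 3 = α_err ✓ (single-error assumption holds).
Step 4: error magnitude e = S_0/v_1 = S_0·∏_{j≠1}(α_1 − α_j) = 1·1 = 1 ≡ 1 (mod 11).
Step 5: correct position 1: c_1 = r_1 − e = 9 − 1 ≡ 8 (mod 11). Hence c = [8, 4, 10, 1, 0].
  Check: interpolating c through the α_i gives m(x) = 7 + 4·x (degree < 2) with m(α_i) = c_i for every i, so c is indeed a codeword.


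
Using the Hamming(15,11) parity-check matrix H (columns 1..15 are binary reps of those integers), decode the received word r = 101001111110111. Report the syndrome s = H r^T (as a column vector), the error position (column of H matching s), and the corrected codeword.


s = (1, 1, 1, 1)^T, error position = 15, corrected codeword c = 101001111110110

Compute s = H r^T mod 2 one row at a time:
  s_1 = 1 + 1 + 1 + 1 + 0 + 1 + 1 + 1 = 7 ≡ 1 (mod 2).
  s_2 = 0 + 0 + 1 + 1 + 0 + 1 + 1 + 1 = 5 ≡ 1 (mod 2).
  s_3 = 0 + 1 + 1 + 1 + 1 + 1 + 1 + 1 = 7 ≡ 1 (mod 2).
  s_4 = 1 + 1 + 0 + 1 + 1 + 1 + 1 + 1 = 7 ≡ 1 (mod 2).
s = (1, 1, 1, 1)^T — this equals column 15 of H (binary 1111), so error is at position 15.
Correct: flip bit 15 of r = 101001111110111 to get c = 101001111110110.


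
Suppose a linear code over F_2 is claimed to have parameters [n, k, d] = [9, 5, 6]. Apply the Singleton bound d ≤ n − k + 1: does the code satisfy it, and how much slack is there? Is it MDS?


Singleton RHS = n − k + 1 = 5, slack = -1, bound violated (no such code; not MDS).

Singleton bound: d ≤ n − k + 1.
Here n = 9, k = 5, so n − k + 1 = 5.
Given d = 6, check d ≤ 5: NO.
Slack = (n − k + 1) − d = -1.
The slack is negative: d = 6 exceeds n − k + 1 = 5 by 1, so the Singleton bound is violated and no linear [9, 5, 6]_2 code can exist. In particular it is not MDS (MDS requires d = n − k + 1 exactly).
Description: the claimed parameters are [9, 5, 6]_2; such a code would be impossible (violates the Singleton bound).


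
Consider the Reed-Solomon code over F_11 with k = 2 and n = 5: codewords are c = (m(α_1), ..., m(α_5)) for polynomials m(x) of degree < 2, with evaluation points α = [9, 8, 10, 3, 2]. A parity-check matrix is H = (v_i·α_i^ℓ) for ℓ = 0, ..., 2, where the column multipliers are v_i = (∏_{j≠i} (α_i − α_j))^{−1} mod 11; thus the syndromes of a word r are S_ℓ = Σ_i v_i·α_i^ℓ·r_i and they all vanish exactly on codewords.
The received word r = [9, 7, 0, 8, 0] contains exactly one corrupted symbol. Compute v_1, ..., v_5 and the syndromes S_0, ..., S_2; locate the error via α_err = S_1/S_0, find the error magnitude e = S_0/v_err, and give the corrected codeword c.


S = (10, 9, 7), error at position 5, error magnitude e = 5, c = [9, 7, 0, 8, 6].

Step 1: column multipliers v_i = (∏_{j≠i}(α_i − α_j))^{−1} mod 11.
  i = 1 (α = 9): (9−8)(9−10)(9−3)(9−2) = 1·(−1)·6·7 = −42 ≡ 2, so v_1 = 2^{−1} = 6 (mod 11).
  i = 2 (α = 8): (8−9)(8−10)(8−3)(8−2) = (−1)·(−2)·5·6 = 60 ≡ 5, so v_2 = 5^{−1} = 9 (mod 11).
  i = 3 (α = 10): (10−9)(10−8)(10−3)(10−2) = 1·2·7·8 = 112 ≡ 2, so v_3 = 2^{−1} = 6 (mod 11).
  i = 4 (α = 3): (3−9)(3−8)(3−10)(3−2) = (−6)·(−5)·(−7)·1 = −210 ≡ 10, so v_4 = 10^{−1} = 10 (mod 11).
  i = 5 (α = 2): (2−9)(2−8)(2−10)(2−3) = (−7)·(−6)·(−8)·(−1) = 336 ≡ 6, so v_5 = 6^{−1} = 2 (mod 11).
  v = [6, 9, 6, 10, 2].
Step 2: syndromes of r = [9, 7, 0, 8, 0] (all sums mod 11).
  S_0 = Σ v_i r_i = 6·9 + 9·7 + 6·0 + 10·8 + 2·0 = 197 ≡ 10.
  S_1 = Σ v_i α_i r_i = 6·9·9 + 9·8·7 + 6·10·0 + 10·3·8 + 2·2·0 = 1230 ≡ 9.
  α_i^2 mod 11 = [4, 9, 1, 9, 4].
  S_2 = Σ v_i α_i^2 r_i = 6·4·9 + 9·9·7 + 6·1·0 + 10·9·8 + 2·4·0 = 1503 ≡ 7.
  S = (10, 9, 7) ≠ 0, so r is not a codeword (an error is present).
Step 3: locate the error. For a single error e at position i, S_ℓ = v_i·e·α_i^ℓ, so α_err = S_1/S_0.
  S_0^{−1} = 10^{−1} = 10 (mod 11), so α_err = 9·10 = 90 ≡ 2 = α_5. Error position i = 5.
  Consistency check: S_2/S_1 = 7·5 = 35 ≡ 2 = α_err ✓ (single-error assumption holds).
Step 4: error magnitude e = S_0/v_5 = S_0·∏_{j≠5}(α_5 − α_j) = 10·6 = 60 ≡ 5 (mod 11).
Step 5: correct position 5: c_5 = r_5 − e = 0 − 5 ≡ 6 (mod 11). Hence c = [9, 7, 0, 8, 6].
  Check: interpolating c through the α_i gives m(x) = 2 + 2·x (degree < 2) with m(α_i) = c_i for every i, so c is indeed a codeword.


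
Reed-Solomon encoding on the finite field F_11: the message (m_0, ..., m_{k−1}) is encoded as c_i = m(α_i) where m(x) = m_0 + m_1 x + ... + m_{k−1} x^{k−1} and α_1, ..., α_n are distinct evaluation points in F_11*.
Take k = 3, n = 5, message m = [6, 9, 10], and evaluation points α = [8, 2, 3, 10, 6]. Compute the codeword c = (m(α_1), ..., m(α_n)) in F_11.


c = [3, 9, 2, 7, 2]

Message polynomial: m(x) = 6 + 9·x + 10·x^2 (mod 11).
For each evaluation point α_i, compute m(α_i) mod 11:
  α_1 = 8: Horner steps 10 → 1 → 3, so m(8) = 3.
  α_2 = 2: Horner steps 10 → 7 → 9, so m(2) = 9.
  α_3 = 3: Horner steps 10 → 6 → 2, so m(3) = 2.
  α_4 = 10: Horner steps 10 → 10 → 7, so m(10) = 7.
  α_5 = 6: Horner steps 10 → 3 → 2, so m(6) = 2.
Codeword c = [3, 9, 2, 7, 2] ∈ F_11^5.


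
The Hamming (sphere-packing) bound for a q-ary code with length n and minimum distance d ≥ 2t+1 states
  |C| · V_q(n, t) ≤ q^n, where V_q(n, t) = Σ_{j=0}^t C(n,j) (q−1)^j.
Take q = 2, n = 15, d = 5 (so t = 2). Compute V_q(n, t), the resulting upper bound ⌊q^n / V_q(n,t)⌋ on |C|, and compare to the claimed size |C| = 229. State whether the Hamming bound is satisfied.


V_q(n, t) = 121, q^n = 32768, Hamming bound = 270, |C| = 229 ≤ bound (satisfied).

Step 1: Compute V_q(n, t) = Σ_{j=0}^2 C(n, j) (q−1)^j.
  j = 0: C(15,0)·(1)^0 = 1·1 = 1.
  j = 1: C(15,1)·(1)^1 = 15·1 = 15.
  j = 2: C(15,2)·(1)^2 = 105·1 = 105.
  V_q(n, t) = 1 + 15 + 105 = 121.
Step 2: q^n = 2^15 = 32768.
Step 3: Hamming bound ⌊q^n / V_q(n,t)⌋ = ⌊32768/121⌋ = 270.
Step 4: Compare |C| = 229 to 270: satisfied.
The claimed |C| lies below the Hamming bound.


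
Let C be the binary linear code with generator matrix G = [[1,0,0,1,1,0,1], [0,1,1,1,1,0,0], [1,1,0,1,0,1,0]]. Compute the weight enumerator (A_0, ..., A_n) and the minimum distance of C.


Weight distribution: A_0 = 1, A_4 = 7. Minimum distance d = 4.

Enumerate all 2^3 = 8 messages m ∈ F_2^3.
For each, compute codeword c = mG in F_2^7, then tally its weight.
  m = 000 → c = 0000000, weight = 0.
  m = 100 → c = 1001101, weight = 4.
  m = 010 → c = 0111100, weight = 4.
  m = 110 → c = 1110001, weight = 4.
  m = 001 → c = 1101010, weight = 4.
  m = 101 → c = 0100111, weight = 4.
  m = 011 → c = 1010110, weight = 4.
  m = 111 → c = 0011011, weight = 4.
Tally weights:
  weight 0: 1 codewords.
  weight 4: 7 codewords.
Minimum distance d = smallest w > 0 with A_w > 0 = 4.
Sanity: Σ A_w = 8 = 2^3 = 8 ✓.


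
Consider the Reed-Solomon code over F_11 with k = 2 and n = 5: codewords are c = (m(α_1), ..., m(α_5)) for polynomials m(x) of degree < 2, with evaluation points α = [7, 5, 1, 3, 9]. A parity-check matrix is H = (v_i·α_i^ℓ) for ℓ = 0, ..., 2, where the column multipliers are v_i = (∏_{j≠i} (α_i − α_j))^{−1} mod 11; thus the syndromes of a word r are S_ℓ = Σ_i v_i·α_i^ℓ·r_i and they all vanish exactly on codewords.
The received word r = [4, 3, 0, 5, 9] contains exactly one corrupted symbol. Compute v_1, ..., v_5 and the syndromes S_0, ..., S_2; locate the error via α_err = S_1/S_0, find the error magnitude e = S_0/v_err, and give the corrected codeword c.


S = (9, 1, 5), error at position 2, error magnitude e = 4, c = [4, 10, 0, 5, 9].

Step 1: column multipliers v_i = (∏_{j≠i}(α_i − α_j))^{−1} mod 11.
  i = 1 (α = 7): (7−5)(7−1)(7−3)(7−9) = 2·6·4·(−2) = −96 ≡ 3, so v_1 = 3^{−1} = 4 (mod 11).
  i = 2 (α = 5): (5−7)(5−1)(5−3)(5−9) = (−2)·4·2·(−4) = 64 ≡ 9, so v_2 = 9^{−1} = 5 (mod 11).
  i = 3 (α = 1): (1−7)(1−5)(1−3)(1−9) = (−6)·(−4)·(−2)·(−8) = 384 ≡ 10, so v_3 = 10^{−1} = 10 (mod 11).
  i = 4 (α = 3): (3−7)(3−5)(3−1)(3−9) = (−4)·(−2)·2·(−6) = −96 ≡ 3, so v_4 = 3^{−1} = 4 (mod 11).
  i = 5 (α = 9): (9−7)(9−5)(9−1)(9−3) = 2·4·8·6 = 384 ≡ 10, so v_5 = 10^{−1} = 10 (mod 11).
  v = [4, 5, 10, 4, 10].
Step 2: syndromes of r = [4, 3, 0, 5, 9] (all sums mod 11).
  S_0 = Σ v_i r_i = 4·4 + 5·3 + 10·0 + 4·5 + 10·9 = 141 ≡ 9.
  S_1 = Σ v_i α_i r_i = 4·7·4 + 5·5·3 + 10·1·0 + 4·3·5 + 10·9·9 = 1057 ≡ 1.
  α_i^2 mod 11 = [5, 3, 1, 9, 4].
  S_2 = Σ v_i α_i^2 r_i = 4·5·4 + 5·3·3 + 10·1·0 + 4·9·5 + 10·4·9 = 665 ≡ 5.
  S = (9, 1, 5) ≠ 0, so r is not a codeword (an error is present).
Step 3: locate the error. For a single error e at position i, S_ℓ = v_i·e·α_i^ℓ, so α_err = S_1/S_0.
  S_0^{−1} = 9^{−1} = 5 (mod 11), so α_err = 1·5 = 5 ≡ 5 = α_2. Error position i = 2.
  Consistency check: S_2/S_1 = 5·1 = 5 ≡ 5 = α_err ✓ (single-error assumption holds).
Step 4: error magnitude e = S_0/v_2 = S_0·∏_{j≠2}(α_2 − α_j) = 9·9 = 81 ≡ 4 (mod 11).
Step 5: correct position 2: c_2 = r_2 − e = 3 − 4 ≡ 10 (mod 11). Hence c = [4, 10, 0, 5, 9].
  Check: interpolating c through the α_i gives m(x) = 3 + 8·x (degree < 2) with m(α_i) = c_i for every i, so c is indeed a codeword.


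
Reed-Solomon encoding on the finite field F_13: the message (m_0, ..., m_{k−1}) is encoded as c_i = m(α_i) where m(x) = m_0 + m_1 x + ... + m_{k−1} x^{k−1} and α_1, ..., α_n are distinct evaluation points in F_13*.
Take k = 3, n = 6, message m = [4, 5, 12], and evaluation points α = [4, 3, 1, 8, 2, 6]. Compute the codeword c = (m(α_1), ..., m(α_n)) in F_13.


c = [8, 10, 8, 6, 10, 11]

Message polynomial: m(x) = 4 + 5·x + 12·x^2 (mod 13).
For each evaluation point α_i, compute m(α_i) mod 13:
  α_1 = 4: Horner steps 12 → 1 → 8, so m(4) = 8.
  α_2 = 3: Horner steps 12 → 2 → 10, so m(3) = 10.
  α_3 = 1: Horner steps 12 → 4 → 8, so m(1) = 8.
  α_4 = 8: Horner steps 12 → 10 → 6, so m(8) = 6.
  α_5 = 2: Horner steps 12 → 3 → 10, so m(2) = 10.
  α_6 = 6: Horner steps 12 → 12 → 11, so m(6) = 11.
Codeword c = [8, 10, 8, 6, 10, 11] ∈ F_13^6.


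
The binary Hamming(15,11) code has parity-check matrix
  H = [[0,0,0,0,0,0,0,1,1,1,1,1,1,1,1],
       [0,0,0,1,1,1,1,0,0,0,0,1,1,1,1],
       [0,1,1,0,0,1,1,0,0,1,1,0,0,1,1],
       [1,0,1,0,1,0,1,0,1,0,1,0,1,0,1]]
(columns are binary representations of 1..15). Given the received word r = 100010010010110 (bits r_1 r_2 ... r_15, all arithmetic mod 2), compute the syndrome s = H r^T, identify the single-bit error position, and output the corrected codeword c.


s = (0, 1, 0, 0)^T, error position = 4, corrected codeword c = 100110010010110

Compute s = H r^T mod 2 one row at a time:
  s_1 = 1 + 0 + 0 + 1 + 0 + 1 + 1 + 0 = 4 ≡ 0 (mod 2).
  s_2 = 0 + 1 + 0 + 0 + 0 + 1 + 1 + 0 = 3 ≡ 1 (mod 2).
  s_3 = 0 + 0 + 0 + 0 + 0 + 1 + 1 + 0 = 2 ≡ 0 (mod 2).
  s_4 = 1 + 0 + 1 + 0 + 0 + 1 + 1 + 0 = 4 ≡ 0 (mod 2).
s = (0, 1, 0, 0)^T — this equals column 4 of H (binary 0100), so error is at position 4.
Correct: flip bit 4 of r = 100010010010110 to get c = 100110010010110.


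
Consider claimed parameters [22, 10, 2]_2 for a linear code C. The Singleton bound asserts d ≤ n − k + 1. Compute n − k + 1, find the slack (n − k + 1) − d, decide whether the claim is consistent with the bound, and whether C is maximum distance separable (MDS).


Singleton RHS = n − k + 1 = 13, slack = 11, bound satisfied, not MDS.

Singleton bound: d ≤ n − k + 1.
Here n = 22, k = 10, so n − k + 1 = 13.
Given d = 2, check d ≤ 13: YES.
Slack = (n − k + 1) − d = 11.
The code is NOT MDS (slack = 11 > 0).
Description: the claimed parameters are [22, 10, 2]_2; such a code would be non-MDS.


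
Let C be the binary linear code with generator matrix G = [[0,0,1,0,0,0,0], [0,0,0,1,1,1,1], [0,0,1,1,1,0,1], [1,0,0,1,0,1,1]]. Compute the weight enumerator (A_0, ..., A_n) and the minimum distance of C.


Weight distribution: A_0 = 1, A_1 = 2, A_2 = 2, A_3 = 4, A_4 = 5, A_5 = 2. Minimum distance d = 1.

Enumerate all 2^4 = 16 messages m ∈ F_2^4.
For each, compute codeword c = mG in F_2^7, then tally its weight.
  m = 0000 → c = 0000000, weight = 0.
  m = 1000 → c = 0010000, weight = 1.
  m = 0100 → c = 0001111, weight = 4.
  m = 1100 → c = 0011111, weight = 5.
  m = 0010 → c = 0011101, weight = 4.
  m = 1010 → c = 0001101, weight = 3.
  m = 0110 → c = 0010010, weight = 2.
  m = 1110 → c = 0000010, weight = 1.
  m = 0001 → c = 1001011, weight = 4.
  m = 1001 → c = 1011011, weight = 5.
  m = 0101 → c = 1000100, weight = 2.
  m = 1101 → c = 1010100, weight = 3.
  m = 0011 → c = 1010110, weight = 4.
  m = 1011 → c = 1000110, weight = 3.
  m = 0111 → c = 1011001, weight = 4.
  m = 1111 → c = 1001001, weight = 3.
Tally weights:
  weight 0: 1 codewords.
  weight 1: 2 codewords.
  weight 2: 2 codewords.
  weight 3: 4 codewords.
  weight 4: 5 codewords.
  weight 5: 2 codewords.
Minimum distance d = smallest w > 0 with A_w > 0 = 1.
Sanity: Σ A_w = 16 = 2^4 = 16 ✓.


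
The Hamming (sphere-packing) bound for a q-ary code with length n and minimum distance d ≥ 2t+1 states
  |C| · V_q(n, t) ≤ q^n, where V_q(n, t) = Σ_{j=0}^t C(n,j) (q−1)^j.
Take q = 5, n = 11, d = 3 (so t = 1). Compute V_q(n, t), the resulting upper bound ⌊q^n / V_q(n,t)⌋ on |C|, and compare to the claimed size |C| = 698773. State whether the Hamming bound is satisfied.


V_q(n, t) = 45, q^n = 48828125, Hamming bound = 1085069, |C| = 698773 ≤ bound (satisfied).

Step 1: Compute V_q(n, t) = Σ_{j=0}^1 C(n, j) (q−1)^j.
  j = 0: C(11,0)·(4)^0 = 1·1 = 1.
  j = 1: C(11,1)·(4)^1 = 11·4 = 44.
  V_q(n, t) = 1 + 44 = 45.
Step 2: q^n = 5^11 = 48828125.
Step 3: Hamming bound ⌊q^n / V_q(n,t)⌋ = ⌊48828125/45⌋ = 1085069.
Step 4: Compare |C| = 698773 to 1085069: satisfied.
The claimed |C| lies below the Hamming bound.


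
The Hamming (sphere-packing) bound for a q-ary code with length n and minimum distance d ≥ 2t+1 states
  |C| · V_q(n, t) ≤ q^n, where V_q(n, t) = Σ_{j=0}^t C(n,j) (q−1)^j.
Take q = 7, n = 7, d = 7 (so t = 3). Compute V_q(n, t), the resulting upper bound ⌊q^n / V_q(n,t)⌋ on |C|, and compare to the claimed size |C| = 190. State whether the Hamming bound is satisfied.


V_q(n, t) = 8359, q^n = 823543, Hamming bound = 98, |C| = 190 > bound (violated).

Step 1: Compute V_q(n, t) = Σ_{j=0}^3 C(n, j) (q−1)^j.
  j = 0: C(7,0)·(6)^0 = 1·1 = 1.
  j = 1: C(7,1)·(6)^1 = 7·6 = 42.
  j = 2: C(7,2)·(6)^2 = 21·36 = 756.
  j = 3: C(7,3)·(6)^3 = 35·216 = 7560.
  V_q(n, t) = 1 + 42 + 756 + 7560 = 8359.
Step 2: q^n = 7^7 = 823543.
Step 3: Hamming bound ⌊q^n / V_q(n,t)⌋ = ⌊823543/8359⌋ = 98.
Step 4: Compare |C| = 190 to 98: violated.
The claimed |C| lies above the Hamming bound, so no 7-ary code of length 7 with d ≥ 7 can have 190 codewords.


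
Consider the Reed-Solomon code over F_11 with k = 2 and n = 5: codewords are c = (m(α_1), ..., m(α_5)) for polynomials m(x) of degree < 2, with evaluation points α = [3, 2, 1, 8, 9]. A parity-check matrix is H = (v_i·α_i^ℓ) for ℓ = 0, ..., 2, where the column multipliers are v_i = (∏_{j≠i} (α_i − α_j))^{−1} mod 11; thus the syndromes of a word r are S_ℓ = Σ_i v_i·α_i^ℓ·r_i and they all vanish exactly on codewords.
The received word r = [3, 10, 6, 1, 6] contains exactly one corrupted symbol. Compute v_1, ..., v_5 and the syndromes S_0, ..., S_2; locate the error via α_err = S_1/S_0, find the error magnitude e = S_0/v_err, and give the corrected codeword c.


S = (2, 7, 8), error at position 5, error magnitude e = 1, c = [3, 10, 6, 1, 5].

Step 1: column multipliers v_i = (∏_{j≠i}(α_i − α_j))^{−1} mod 11.
  i = 1 (α = 3): (3−2)(3−1)(3−8)(3−9) = 1·2·(−5)·(−6) = 60 ≡ 5, so v_1 = 5^{−1} = 9 (mod 11).
  i = 2 (α = 2): (2−3)(2−1)(2−8)(2−9) = (−1)·1·(−6)·(−7) = −42 ≡ 2, so v_2 = 2^{−1} = 6 (mod 11).
  i = 3 (α = 1): (1−3)(1−2)(1−8)(1−9) = (−2)·(−1)·(−7)·(−8) = 112 ≡ 2, so v_3 = 2^{−1} = 6 (mod 11).
  i = 4 (α = 8): (8−3)(8−2)(8−1)(8−9) = 5·6·7·(−1) = −210 ≡ 10, so v_4 = 10^{−1} = 10 (mod 11).
  i = 5 (α = 9): (9−3)(9−2)(9−1)(9−8) = 6·7·8·1 = 336 ≡ 6, so v_5 = 6^{−1} = 2 (mod 11).
  v = [9, 6, 6, 10, 2].
Step 2: syndromes of r = [3, 10, 6, 1, 6] (all sums mod 11).
  S_0 = Σ v_i r_i = 9·3 + 6·10 + 6·6 + 10·1 + 2·6 = 145 ≡ 2.
  S_1 = Σ v_i α_i r_i = 9·3·3 + 6·2·10 + 6·1·6 + 10·8·1 + 2·9·6 = 425 ≡ 7.
  α_i^2 mod 11 = [9, 4, 1, 9, 4].
  S_2 = Σ v_i α_i^2 r_i = 9·9·3 + 6·4·10 + 6·1·6 + 10·9·1 + 2·4·6 = 657 ≡ 8.
  S = (2, 7, 8) ≠ 0, so r is not a codeword (an error is present).
Step 3: locate the error. For a single error e at position i, S_ℓ = v_i·e·α_i^ℓ, so α_err = S_1/S_0.
  S_0^{−1} = 2^{−1} = 6 (mod 11), so α_err = 7·6 = 42 ≡ 9 = α_5. Error position i = 5.
  Consistency check: S_2/S_1 = 8·8 = 64 ≡ 9 = α_err ✓ (single-error assumption holds).
Step 4: error magnitude e = S_0/v_5 = S_0·∏_{j≠5}(α_5 − α_j) = 2·6 = 12 ≡ 1 (mod 11).
Step 5: correct position 5: c_5 = r_5 − e = 6 − 1 ≡ 5 (mod 11). Hence c = [3, 10, 6, 1, 5].
  Check: interpolating c through the α_i gives m(x) = 2 + 4·x (degree < 2) with m(α_i) = c_i for every i, so c is indeed a codeword.


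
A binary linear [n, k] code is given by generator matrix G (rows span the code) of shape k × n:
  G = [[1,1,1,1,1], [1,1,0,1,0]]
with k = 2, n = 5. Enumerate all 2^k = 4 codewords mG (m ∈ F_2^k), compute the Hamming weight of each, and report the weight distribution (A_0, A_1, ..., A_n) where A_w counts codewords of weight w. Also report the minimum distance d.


Weight distribution: A_0 = 1, A_2 = 1, A_3 = 1, A_5 = 1. Minimum distance d = 2.

Enumerate all 2^2 = 4 messages m ∈ F_2^2.
For each, compute codeword c = mG in F_2^5, then tally its weight.
  m = 00 → c = 00000, weight = 0.
  m = 10 → c = 11111, weight = 5.
  m = 01 → c = 11010, weight = 3.
  m = 11 → c = 00101, weight = 2.
Tally weights:
  weight 0: 1 codewords.
  weight 2: 1 codewords.
  weight 3: 1 codewords.
  weight 5: 1 codewords.
Minimum distance d = smallest w > 0 with A_w > 0 = 2.
Sanity: Σ A_w = 4 = 2^2 = 4 ✓.


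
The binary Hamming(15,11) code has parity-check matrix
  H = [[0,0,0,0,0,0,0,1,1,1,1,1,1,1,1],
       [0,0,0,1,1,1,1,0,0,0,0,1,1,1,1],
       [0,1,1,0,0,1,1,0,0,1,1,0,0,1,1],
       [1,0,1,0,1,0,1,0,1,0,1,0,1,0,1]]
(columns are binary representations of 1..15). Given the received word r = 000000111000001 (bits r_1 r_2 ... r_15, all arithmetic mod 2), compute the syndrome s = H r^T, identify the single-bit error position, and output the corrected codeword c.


s = (1, 0, 0, 1)^T, error position = 9, corrected codeword c = 000000110000001

Compute s = H r^T mod 2 one row at a time:
  s_1 = 1 + 1 + 0 + 0 + 0 + 0 + 0 + 1 = 3 ≡ 1 (mod 2).
  s_2 = 0 + 0 + 0 + 1 + 0 + 0 + 0 + 1 = 2 ≡ 0 (mod 2).
  s_3 = 0 + 0 + 0 + 1 + 0 + 0 + 0 + 1 = 2 ≡ 0 (mod 2).
  s_4 = 0 + 0 + 0 + 1 + 1 + 0 + 0 + 1 = 3 ≡ 1 (mod 2).
s = (1, 0, 0, 1)^T — this equals column 9 of H (binary 1001), so error is at position 9.
Correct: flip bit 9 of r = 000000111000001 to get c = 000000110000001.


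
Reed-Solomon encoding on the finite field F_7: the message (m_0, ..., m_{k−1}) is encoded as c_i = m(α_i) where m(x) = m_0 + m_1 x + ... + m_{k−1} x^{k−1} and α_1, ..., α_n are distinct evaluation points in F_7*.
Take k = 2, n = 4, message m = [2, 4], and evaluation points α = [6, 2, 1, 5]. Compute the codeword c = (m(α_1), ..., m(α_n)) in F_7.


c = [5, 3, 6, 1]

Message polynomial: m(x) = 2 + 4·x (mod 7).
For each evaluation point α_i, compute m(α_i) mod 7:
  α_1 = 6: Horner steps 4 → 5, so m(6) = 5.
  α_2 = 2: Horner steps 4 → 3, so m(2) = 3.
  α_3 = 1: Horner steps 4 → 6, so m(1) = 6.
  α_4 = 5: Horner steps 4 → 1, so m(5) = 1.
Codeword c = [5, 3, 6, 1] ∈ F_7^4.


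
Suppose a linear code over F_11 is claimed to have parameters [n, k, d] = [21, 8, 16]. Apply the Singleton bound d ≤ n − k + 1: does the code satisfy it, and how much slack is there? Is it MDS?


Singleton RHS = n − k + 1 = 14, slack = -2, bound violated (no such code; not MDS).

Singleton bound: d ≤ n − k + 1.
Here n = 21, k = 8, so n − k + 1 = 14.
Given d = 16, check d ≤ 14: NO.
Slack = (n − k + 1) − d = -2.
The slack is negative: d = 16 exceeds n − k + 1 = 14 by 2, so the Singleton bound is violated and no linear [21, 8, 16]_11 code can exist. In particular it is not MDS (MDS requires d = n − k + 1 exactly).
Description: the claimed parameters are [21, 8, 16]_11; such a code would be impossible (violates the Singleton bound).


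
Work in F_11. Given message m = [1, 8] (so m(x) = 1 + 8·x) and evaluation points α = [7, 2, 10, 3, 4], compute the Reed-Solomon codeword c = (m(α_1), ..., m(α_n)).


c = [2, 6, 4, 3, 0]

Message polynomial: m(x) = 1 + 8·x (mod 11).
For each evaluation point α_i, compute m(α_i) mod 11:
  α_1 = 7: Horner steps 8 → 2, so m(7) = 2.
  α_2 = 2: Horner steps 8 → 6, so m(2) = 6.
  α_3 = 10: Horner steps 8 → 4, so m(10) = 4.
  α_4 = 3: Horner steps 8 → 3, so m(3) = 3.
  α_5 = 4: Horner steps 8 → 0, so m(4) = 0.
Codeword c = [2, 6, 4, 3, 0] ∈ F_11^5.


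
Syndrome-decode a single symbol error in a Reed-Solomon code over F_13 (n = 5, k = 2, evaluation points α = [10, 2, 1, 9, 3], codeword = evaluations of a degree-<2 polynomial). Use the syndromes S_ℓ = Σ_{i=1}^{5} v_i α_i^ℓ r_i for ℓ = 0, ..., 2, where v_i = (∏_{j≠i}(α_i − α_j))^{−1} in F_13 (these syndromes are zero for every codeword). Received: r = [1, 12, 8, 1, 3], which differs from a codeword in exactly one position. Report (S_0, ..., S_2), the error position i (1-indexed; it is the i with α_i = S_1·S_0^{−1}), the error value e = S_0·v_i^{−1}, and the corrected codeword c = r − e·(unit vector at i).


S = (10, 9, 12), error at position 1, error magnitude e = 9, c = [5, 12, 8, 1, 3].

Step 1: column multipliers v_i = (∏_{j≠i}(α_i − α_j))^{−1} mod 13.
  i = 1 (α = 10): (10−2)(10−1)(10−9)(10−3) = 8·9·1·7 = 504 ≡ 10, so v_1 = 10^{−1} = 4 (mod 13).
  i = 2 (α = 2): (2−10)(2−1)(2−9)(2−3) = (−8)·1·(−7)·(−1) = −56 ≡ 9, so v_2 = 9^{−1} = 3 (mod 13).
  i = 3 (α = 1): (1−10)(1−2)(1−9)(1−3) = (−9)·(−1)·(−8)·(−2) = 144 ≡ 1, so v_3 = 1^{−1} = 1 (mod 13).
  i = 4 (α = 9): (9−10)(9−2)(9−1)(9−3) = (−1)·7·8·6 = −336 ≡ 2, so v_4 = 2^{−1} = 7 (mod 13).
  i = 5 (α = 3): (3−10)(3−2)(3−1)(3−9) = (−7)·1·2·(−6) = 84 ≡ 6, so v_5 = 6^{−1} = 11 (mod 13).
  v = [4, 3, 1, 7, 11].
Step 2: syndromes of r = [1, 12, 8, 1, 3] (all sums mod 13).
  S_0 = Σ v_i r_i = 4·1 + 3·12 + 1·8 + 7·1 + 11·3 = 88 ≡ 10.
  S_1 = Σ v_i α_i r_i = 4·10·1 + 3·2·12 + 1·1·8 + 7·9·1 + 11·3·3 = 282 ≡ 9.
  α_i^2 mod 13 = [9, 4, 1, 3, 9].
  S_2 = Σ v_i α_i^2 r_i = 4·9·1 + 3·4·12 + 1·1·8 + 7·3·1 + 11·9·3 = 506 ≡ 12.
  S = (10, 9, 12) ≠ 0, so r is not a codeword (an error is present).
Step 3: locate the error. For a single error e at position i, S_ℓ = v_i·e·α_i^ℓ, so α_err = S_1/S_0.
  S_0^{−1} = 10^{−1} = 4 (mod 13), so α_err = 9·4 = 36 ≡ 10 = α_1. Error position i = 1.
  Consistency check: S_2/S_1 = 12·3 = 36 ≡ 10 = α_err ✓ (single-error assumption holds).
Step 4: error magnitude e = S_0/v_1 = S_0·∏_{j≠1}(α_1 − α_j) = 10·10 = 100 ≡ 9 (mod 13).
Step 5: correct position 1: c_1 = r_1 − e = 1 − 9 ≡ 5 (mod 13). Hence c = [5, 12, 8, 1, 3].
  Check: interpolating c through the α_i gives m(x) = 4 + 4·x (degree < 2) with m(α_i) = c_i for every i, so c is indeed a codeword.
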